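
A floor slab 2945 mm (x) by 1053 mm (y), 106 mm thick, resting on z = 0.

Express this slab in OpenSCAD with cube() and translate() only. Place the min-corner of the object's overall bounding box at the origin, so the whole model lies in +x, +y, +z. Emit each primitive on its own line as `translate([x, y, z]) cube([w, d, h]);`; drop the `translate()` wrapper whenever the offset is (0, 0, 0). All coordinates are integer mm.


cube([2945, 1053, 106]);


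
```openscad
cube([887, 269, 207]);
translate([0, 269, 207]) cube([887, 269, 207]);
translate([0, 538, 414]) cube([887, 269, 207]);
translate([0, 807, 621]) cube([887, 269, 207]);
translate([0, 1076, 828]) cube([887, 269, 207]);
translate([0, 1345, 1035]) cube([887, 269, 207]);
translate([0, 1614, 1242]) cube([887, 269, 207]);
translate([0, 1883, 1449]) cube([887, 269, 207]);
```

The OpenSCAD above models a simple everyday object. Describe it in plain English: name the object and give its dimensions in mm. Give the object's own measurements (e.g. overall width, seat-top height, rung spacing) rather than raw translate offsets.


A straight staircase of 8 solid steps. Each step is 887 mm wide (x), 269 mm deep (y, the going) and 207 mm tall (the rise). The first step rests on the floor; each subsequent step sits one going further in +y and one rise higher in +z, directly behind and above the previous step with no overlap.


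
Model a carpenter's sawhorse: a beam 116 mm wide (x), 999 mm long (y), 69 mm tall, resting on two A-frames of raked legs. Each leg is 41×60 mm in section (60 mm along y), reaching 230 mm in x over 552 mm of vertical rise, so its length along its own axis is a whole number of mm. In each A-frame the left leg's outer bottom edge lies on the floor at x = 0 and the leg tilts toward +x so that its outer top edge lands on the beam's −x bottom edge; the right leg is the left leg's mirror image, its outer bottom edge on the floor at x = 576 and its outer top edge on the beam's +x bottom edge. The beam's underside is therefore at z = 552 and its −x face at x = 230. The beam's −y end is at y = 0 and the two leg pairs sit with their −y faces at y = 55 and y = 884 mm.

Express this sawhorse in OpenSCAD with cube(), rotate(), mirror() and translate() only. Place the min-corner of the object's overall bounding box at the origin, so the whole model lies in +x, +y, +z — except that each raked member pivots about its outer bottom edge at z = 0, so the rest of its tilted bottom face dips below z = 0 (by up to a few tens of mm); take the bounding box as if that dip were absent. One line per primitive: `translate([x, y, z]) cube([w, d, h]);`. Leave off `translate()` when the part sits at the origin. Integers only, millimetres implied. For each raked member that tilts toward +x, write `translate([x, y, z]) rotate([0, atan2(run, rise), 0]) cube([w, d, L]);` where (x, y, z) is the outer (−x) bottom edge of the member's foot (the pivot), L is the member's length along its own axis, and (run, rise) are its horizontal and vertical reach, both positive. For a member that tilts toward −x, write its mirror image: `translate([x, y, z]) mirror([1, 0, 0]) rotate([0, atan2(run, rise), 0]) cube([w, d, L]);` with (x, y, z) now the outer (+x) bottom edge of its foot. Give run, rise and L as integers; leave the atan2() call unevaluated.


translate([230, 0, 552]) cube([116, 999, 69]);
translate([0, 55, 0]) rotate([0, atan2(230, 552), 0]) cube([41, 60, 598]);
translate([576, 55, 0]) mirror([1, 0, 0]) rotate([0, atan2(230, 552), 0]) cube([41, 60, 598]);
translate([0, 884, 0]) rotate([0, atan2(230, 552), 0]) cube([41, 60, 598]);
translate([576, 884, 0]) mirror([1, 0, 0]) rotate([0, atan2(230, 552), 0]) cube([41, 60, 598]);


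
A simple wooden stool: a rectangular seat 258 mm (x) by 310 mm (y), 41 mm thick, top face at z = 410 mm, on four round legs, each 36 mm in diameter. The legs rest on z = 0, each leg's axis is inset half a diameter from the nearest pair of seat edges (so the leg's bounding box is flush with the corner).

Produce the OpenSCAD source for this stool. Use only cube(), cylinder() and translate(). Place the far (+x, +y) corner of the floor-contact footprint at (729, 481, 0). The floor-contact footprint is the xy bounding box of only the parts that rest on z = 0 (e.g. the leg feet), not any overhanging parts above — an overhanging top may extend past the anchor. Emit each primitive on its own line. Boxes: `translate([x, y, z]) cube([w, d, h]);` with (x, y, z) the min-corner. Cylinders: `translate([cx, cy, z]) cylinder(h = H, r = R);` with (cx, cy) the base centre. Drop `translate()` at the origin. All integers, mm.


// leg_h = 410 - 41 = 369
translate([471, 171, 369]) cube([258, 310, 41]);
translate([489, 189, 0]) cylinder(h = 369, r = 18);
translate([711, 189, 0]) cylinder(h = 369, r = 18);
translate([489, 463, 0]) cylinder(h = 369, r = 18);
translate([711, 463, 0]) cylinder(h = 369, r = 18);


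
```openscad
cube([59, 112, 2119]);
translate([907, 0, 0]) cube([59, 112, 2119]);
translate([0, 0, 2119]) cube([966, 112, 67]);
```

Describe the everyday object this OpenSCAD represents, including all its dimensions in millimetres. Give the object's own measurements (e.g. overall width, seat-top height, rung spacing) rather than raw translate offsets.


A door frame. The clear opening is 848 mm wide and 2119 mm high. Two 59 mm wide jambs, 112 mm deep, stand either side of the opening from the floor to the top of the opening. A 67 mm thick head sits across the top of both jambs, spanning the full outside width of the frame.


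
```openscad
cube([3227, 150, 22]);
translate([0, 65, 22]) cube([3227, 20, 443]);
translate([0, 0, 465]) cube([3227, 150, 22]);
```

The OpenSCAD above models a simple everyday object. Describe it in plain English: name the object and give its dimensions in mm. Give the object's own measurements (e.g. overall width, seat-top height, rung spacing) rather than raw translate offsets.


An I-beam lying along x, 3227 mm long. Overall section height 487 mm. Two flanges 150 mm wide (y) and 22 mm thick, one on the floor and one at the top; a web 20 mm thick runs between them, centred on the flange width.


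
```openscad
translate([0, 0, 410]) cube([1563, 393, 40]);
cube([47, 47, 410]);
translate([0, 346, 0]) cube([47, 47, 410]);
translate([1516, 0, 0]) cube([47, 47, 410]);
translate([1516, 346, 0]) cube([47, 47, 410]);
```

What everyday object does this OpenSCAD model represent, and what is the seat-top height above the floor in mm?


A bench. The seat-top height is 450 mm.

A long slab on four corner posts — a bench. The slab sits at z = 410 with thickness 40, so the top is 410 + 40 = 450 mm.


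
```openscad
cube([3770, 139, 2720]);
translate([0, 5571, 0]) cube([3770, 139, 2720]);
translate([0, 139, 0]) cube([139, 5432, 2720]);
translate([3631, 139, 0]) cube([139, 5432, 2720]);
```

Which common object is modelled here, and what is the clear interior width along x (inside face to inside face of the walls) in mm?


A house (or room) frame. The interior width is 3492 mm.

Four 2720 mm walls enclosing a rectangle with no floor or roof — a room or house frame. Outside width is 3770 mm and wall thickness is 139 mm, so the interior width is 3770 − 2 × 139 = 3492 mm.


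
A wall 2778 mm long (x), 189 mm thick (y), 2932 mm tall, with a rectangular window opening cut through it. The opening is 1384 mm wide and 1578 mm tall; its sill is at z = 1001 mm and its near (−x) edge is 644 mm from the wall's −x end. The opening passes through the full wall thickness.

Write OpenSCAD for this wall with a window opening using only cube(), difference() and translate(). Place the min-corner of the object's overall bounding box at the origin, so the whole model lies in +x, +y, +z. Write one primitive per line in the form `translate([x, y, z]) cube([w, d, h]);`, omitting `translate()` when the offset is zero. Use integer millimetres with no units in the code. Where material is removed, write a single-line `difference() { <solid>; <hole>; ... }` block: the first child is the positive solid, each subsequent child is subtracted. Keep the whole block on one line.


difference() { cube([2778, 189, 2932]); translate([644, 0, 1001]) cube([1384, 189, 1578]); }


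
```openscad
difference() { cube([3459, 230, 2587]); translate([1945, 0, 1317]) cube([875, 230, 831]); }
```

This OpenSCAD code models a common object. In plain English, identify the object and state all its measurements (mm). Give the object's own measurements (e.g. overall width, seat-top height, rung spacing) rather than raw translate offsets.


A wall 3459 mm long (x), 230 mm thick (y), 2587 mm tall, with a rectangular window opening cut through it. The opening is 875 mm wide and 831 mm tall; its sill is at z = 1317 mm and its near (−x) edge is 1945 mm from the wall's −x end. The opening passes through the full wall thickness.


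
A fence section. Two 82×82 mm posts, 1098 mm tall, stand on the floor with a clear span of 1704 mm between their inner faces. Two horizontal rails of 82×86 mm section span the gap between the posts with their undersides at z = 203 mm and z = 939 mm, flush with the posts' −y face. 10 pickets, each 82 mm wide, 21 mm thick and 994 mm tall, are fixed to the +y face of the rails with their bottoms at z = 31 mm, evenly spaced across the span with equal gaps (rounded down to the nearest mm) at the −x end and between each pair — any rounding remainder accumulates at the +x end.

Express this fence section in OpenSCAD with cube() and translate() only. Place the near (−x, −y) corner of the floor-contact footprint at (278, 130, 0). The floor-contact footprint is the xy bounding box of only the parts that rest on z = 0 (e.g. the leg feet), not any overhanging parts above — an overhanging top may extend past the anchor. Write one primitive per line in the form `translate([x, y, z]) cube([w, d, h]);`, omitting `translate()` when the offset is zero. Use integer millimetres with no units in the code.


translate([278, 130, 0]) cube([82, 82, 1098]);
translate([2064, 130, 0]) cube([82, 82, 1098]);
translate([360, 130, 203]) cube([1704, 82, 86]);
translate([360, 130, 939]) cube([1704, 82, 86]);
translate([440, 212, 31]) cube([82, 21, 994]);
translate([602, 212, 31]) cube([82, 21, 994]);
translate([764, 212, 31]) cube([82, 21, 994]);
translate([926, 212, 31]) cube([82, 21, 994]);
translate([1088, 212, 31]) cube([82, 21, 994]);
translate([1250, 212, 31]) cube([82, 21, 994]);
translate([1412, 212, 31]) cube([82, 21, 994]);
translate([1574, 212, 31]) cube([82, 21, 994]);
translate([1736, 212, 31]) cube([82, 21, 994]);
translate([1898, 212, 31]) cube([82, 21, 994]);


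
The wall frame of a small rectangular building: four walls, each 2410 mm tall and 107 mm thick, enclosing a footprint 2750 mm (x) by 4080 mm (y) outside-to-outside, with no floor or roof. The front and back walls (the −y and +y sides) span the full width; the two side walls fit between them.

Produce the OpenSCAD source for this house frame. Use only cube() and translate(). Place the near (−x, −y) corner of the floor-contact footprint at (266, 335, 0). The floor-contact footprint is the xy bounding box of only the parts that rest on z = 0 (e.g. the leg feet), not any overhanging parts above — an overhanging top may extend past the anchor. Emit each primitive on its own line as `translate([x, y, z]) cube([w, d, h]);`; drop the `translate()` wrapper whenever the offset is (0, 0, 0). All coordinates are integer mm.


translate([266, 335, 0]) cube([2750, 107, 2410]);
translate([266, 4308, 0]) cube([2750, 107, 2410]);
translate([266, 442, 0]) cube([107, 3866, 2410]);
translate([2909, 442, 0]) cube([107, 3866, 2410]);


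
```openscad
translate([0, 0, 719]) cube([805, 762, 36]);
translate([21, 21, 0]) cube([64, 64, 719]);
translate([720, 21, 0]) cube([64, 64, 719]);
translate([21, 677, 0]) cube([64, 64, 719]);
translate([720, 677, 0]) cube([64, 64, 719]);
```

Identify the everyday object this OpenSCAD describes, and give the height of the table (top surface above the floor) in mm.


A table. The table height is 755 mm.

A 805×762×36 slab sits at z = 719 on four 64 mm square posts — a table. The top surface is at 719 + 36 = 755 mm.


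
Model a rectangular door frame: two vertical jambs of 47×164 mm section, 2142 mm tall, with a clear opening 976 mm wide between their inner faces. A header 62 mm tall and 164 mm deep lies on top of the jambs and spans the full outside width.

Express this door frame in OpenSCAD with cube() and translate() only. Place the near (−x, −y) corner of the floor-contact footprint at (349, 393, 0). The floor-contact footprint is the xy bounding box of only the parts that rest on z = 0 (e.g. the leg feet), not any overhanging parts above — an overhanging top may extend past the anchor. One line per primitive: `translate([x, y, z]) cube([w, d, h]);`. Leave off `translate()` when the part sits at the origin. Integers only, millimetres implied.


translate([349, 393, 0]) cube([47, 164, 2142]);
translate([1372, 393, 0]) cube([47, 164, 2142]);
translate([349, 393, 2142]) cube([1070, 164, 62]);


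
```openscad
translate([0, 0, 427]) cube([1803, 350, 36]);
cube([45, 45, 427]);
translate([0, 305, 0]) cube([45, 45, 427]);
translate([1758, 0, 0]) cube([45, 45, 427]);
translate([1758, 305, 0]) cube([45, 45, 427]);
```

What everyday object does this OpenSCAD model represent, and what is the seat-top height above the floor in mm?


A bench. The seat-top height is 463 mm.

A long slab on four corner posts — a bench. The slab sits at z = 427 with thickness 36, so the top is 427 + 36 = 463 mm.


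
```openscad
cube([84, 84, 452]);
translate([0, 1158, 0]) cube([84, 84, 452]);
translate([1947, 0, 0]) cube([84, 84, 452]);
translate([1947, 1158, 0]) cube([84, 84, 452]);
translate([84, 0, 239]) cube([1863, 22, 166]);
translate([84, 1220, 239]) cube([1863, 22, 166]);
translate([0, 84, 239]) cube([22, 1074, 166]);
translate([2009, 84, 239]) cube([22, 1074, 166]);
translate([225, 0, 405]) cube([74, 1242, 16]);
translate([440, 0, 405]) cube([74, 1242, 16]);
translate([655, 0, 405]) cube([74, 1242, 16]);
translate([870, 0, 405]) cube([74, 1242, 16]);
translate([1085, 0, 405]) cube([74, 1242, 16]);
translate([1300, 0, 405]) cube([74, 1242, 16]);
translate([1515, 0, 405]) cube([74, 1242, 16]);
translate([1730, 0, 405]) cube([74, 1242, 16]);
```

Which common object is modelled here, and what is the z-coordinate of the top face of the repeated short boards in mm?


A bed frame. The slat-top height is 421 mm.

Four posts, four rails, and a row of slats — a bed frame. Slats sit on the rails at z = 239 + 166 = 405; with slat thickness 16, the top is 421 mm.


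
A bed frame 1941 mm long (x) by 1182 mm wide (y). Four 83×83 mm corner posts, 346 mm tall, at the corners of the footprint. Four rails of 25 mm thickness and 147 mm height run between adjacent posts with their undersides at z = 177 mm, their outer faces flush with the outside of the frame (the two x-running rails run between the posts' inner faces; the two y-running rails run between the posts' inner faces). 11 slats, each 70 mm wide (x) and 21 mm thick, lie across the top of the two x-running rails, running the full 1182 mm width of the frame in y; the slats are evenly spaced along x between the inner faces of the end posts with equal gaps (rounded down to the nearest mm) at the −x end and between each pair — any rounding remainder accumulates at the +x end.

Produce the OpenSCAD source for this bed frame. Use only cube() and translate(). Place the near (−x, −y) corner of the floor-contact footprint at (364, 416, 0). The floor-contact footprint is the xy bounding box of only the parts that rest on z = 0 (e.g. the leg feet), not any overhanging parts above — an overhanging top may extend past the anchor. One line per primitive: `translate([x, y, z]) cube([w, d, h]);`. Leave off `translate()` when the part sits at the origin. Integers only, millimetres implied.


translate([364, 416, 0]) cube([83, 83, 346]);
translate([364, 1515, 0]) cube([83, 83, 346]);
translate([2222, 416, 0]) cube([83, 83, 346]);
translate([2222, 1515, 0]) cube([83, 83, 346]);
translate([447, 416, 177]) cube([1775, 25, 147]);
translate([447, 1573, 177]) cube([1775, 25, 147]);
translate([364, 499, 177]) cube([25, 1016, 147]);
translate([2280, 499, 177]) cube([25, 1016, 147]);
translate([530, 416, 324]) cube([70, 1182, 21]);
translate([683, 416, 324]) cube([70, 1182, 21]);
translate([836, 416, 324]) cube([70, 1182, 21]);
translate([989, 416, 324]) cube([70, 1182, 21]);
translate([1142, 416, 324]) cube([70, 1182, 21]);
translate([1295, 416, 324]) cube([70, 1182, 21]);
translate([1448, 416, 324]) cube([70, 1182, 21]);
translate([1601, 416, 324]) cube([70, 1182, 21]);
translate([1754, 416, 324]) cube([70, 1182, 21]);
translate([1907, 416, 324]) cube([70, 1182, 21]);
translate([2060, 416, 324]) cube([70, 1182, 21]);


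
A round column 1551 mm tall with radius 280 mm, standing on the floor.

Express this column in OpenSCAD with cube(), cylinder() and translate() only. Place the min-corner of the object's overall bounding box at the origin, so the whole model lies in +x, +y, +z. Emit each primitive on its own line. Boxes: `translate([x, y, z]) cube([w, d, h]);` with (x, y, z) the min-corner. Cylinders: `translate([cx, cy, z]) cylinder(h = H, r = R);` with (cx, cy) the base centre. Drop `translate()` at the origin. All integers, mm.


translate([280, 280, 0]) cylinder(h = 1551, r = 280);


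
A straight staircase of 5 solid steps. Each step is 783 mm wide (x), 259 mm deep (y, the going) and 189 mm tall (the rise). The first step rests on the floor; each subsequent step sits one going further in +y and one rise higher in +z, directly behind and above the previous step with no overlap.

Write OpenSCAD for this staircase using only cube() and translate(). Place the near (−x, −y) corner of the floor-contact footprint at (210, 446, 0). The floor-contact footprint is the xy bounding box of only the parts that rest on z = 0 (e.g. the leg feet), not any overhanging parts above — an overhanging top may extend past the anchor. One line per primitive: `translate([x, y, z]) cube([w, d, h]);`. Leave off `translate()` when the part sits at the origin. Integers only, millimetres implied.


translate([210, 446, 0]) cube([783, 259, 189]);
translate([210, 705, 189]) cube([783, 259, 189]);
translate([210, 964, 378]) cube([783, 259, 189]);
translate([210, 1223, 567]) cube([783, 259, 189]);
translate([210, 1482, 756]) cube([783, 259, 189]);


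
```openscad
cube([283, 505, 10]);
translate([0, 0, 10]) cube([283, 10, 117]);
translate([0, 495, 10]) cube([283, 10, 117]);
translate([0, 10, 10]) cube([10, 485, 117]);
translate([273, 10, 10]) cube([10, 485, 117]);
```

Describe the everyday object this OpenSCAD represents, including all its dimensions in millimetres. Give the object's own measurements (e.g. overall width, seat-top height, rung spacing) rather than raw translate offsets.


An open-topped rectangular box: outside dimensions 283×505×127 mm, with a uniform wall and base thickness of 10 mm. The base is a full 283×505 slab on the floor; four walls sit on top of the base. The front and back walls (the −y and +y sides) span the full width; the two side walls fit between them.


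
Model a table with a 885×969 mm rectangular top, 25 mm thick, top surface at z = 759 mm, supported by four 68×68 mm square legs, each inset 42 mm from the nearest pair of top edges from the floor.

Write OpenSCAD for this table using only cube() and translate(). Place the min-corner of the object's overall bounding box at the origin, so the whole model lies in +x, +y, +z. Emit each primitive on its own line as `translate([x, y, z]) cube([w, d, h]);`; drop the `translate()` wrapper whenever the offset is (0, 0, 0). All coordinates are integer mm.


translate([0, 0, 734]) cube([885, 969, 25]);
translate([42, 42, 0]) cube([68, 68, 734]);
translate([775, 42, 0]) cube([68, 68, 734]);
translate([42, 859, 0]) cube([68, 68, 734]);
translate([775, 859, 0]) cube([68, 68, 734]);


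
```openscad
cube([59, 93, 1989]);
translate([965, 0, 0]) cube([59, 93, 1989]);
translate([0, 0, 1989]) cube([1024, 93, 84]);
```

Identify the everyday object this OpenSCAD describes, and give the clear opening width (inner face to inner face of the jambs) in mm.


A door frame. The clear opening width is 906 mm.

Two 1989 mm tall posts with a header on top — a door frame. The left jamb is 59 mm wide at x = 0; the right jamb starts at x = 965. The clear opening is 965 − 59 = 906 mm.


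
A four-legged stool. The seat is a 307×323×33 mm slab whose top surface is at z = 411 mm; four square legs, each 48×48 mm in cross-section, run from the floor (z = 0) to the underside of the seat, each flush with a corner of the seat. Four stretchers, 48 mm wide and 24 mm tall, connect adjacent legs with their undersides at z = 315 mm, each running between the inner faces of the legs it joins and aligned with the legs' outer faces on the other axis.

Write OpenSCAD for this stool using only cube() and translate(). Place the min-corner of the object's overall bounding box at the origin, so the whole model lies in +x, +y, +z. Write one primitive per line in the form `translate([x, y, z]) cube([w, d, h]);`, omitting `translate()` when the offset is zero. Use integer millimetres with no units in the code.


translate([0, 0, 378]) cube([307, 323, 33]);
cube([48, 48, 378]);
translate([259, 0, 0]) cube([48, 48, 378]);
translate([0, 275, 0]) cube([48, 48, 378]);
translate([259, 275, 0]) cube([48, 48, 378]);
translate([48, 0, 315]) cube([211, 48, 24]);
translate([48, 275, 315]) cube([211, 48, 24]);
translate([0, 48, 315]) cube([48, 227, 24]);
translate([259, 48, 315]) cube([48, 227, 24]);


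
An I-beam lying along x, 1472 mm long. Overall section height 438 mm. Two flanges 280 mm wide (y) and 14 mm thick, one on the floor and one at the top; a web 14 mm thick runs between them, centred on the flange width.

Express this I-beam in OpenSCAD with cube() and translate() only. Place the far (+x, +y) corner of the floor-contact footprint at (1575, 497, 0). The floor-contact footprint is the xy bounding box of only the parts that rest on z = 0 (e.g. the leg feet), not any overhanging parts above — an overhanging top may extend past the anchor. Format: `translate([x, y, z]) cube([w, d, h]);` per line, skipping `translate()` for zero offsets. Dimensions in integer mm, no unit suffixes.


translate([103, 217, 0]) cube([1472, 280, 14]);
translate([103, 350, 14]) cube([1472, 14, 410]);
translate([103, 217, 424]) cube([1472, 280, 14]);


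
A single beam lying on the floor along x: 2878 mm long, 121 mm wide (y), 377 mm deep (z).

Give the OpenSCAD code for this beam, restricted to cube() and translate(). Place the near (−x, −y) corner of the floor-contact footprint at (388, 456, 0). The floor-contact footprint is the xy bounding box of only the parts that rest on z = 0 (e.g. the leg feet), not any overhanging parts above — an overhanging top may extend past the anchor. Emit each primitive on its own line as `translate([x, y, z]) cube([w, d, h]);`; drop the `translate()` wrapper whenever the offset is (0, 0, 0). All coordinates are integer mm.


translate([388, 456, 0]) cube([2878, 121, 377]);


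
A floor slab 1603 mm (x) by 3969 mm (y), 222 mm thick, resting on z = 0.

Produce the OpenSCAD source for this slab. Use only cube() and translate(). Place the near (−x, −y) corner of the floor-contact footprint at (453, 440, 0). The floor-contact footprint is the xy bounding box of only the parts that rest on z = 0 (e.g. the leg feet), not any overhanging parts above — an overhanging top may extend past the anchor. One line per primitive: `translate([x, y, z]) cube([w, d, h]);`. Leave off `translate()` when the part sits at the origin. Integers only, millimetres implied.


translate([453, 440, 0]) cube([1603, 3969, 222]);


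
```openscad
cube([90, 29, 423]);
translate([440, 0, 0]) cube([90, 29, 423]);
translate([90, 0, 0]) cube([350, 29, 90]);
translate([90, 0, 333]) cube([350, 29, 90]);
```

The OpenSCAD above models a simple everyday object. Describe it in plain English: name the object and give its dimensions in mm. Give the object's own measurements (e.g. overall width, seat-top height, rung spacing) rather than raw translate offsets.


A rectangular picture frame lying in the x–z plane (depth along y). The opening is 350 mm wide (x) by 243 mm tall (z), surrounded by a border 90 mm wide on all four sides. The frame is 29 mm deep and is made of two full-height vertical stiles with two horizontal rails fitted between them.


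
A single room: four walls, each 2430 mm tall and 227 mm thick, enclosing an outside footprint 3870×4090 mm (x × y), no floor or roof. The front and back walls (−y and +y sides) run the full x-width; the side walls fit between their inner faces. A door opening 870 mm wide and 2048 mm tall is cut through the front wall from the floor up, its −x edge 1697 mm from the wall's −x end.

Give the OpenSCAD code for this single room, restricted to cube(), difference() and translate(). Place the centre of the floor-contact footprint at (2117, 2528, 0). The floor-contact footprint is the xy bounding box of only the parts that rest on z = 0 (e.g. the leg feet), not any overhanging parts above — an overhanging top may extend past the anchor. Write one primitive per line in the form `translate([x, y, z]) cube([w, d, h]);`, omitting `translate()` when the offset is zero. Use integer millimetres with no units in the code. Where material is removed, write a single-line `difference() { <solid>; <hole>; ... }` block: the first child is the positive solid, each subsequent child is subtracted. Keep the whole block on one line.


difference() { translate([182, 483, 0]) cube([3870, 227, 2430]); translate([1879, 483, 0]) cube([870, 227, 2048]); }
translate([182, 4346, 0]) cube([3870, 227, 2430]);
translate([182, 710, 0]) cube([227, 3636, 2430]);
translate([3825, 710, 0]) cube([227, 3636, 2430]);


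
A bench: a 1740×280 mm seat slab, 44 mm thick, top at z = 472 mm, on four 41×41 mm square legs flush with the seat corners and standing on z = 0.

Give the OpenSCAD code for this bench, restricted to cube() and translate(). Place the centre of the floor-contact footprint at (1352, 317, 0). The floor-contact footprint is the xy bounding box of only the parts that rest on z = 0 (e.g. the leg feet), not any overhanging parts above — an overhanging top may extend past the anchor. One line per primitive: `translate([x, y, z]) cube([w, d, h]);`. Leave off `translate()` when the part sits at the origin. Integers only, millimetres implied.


translate([482, 177, 428]) cube([1740, 280, 44]);
translate([482, 177, 0]) cube([41, 41, 428]);
translate([482, 416, 0]) cube([41, 41, 428]);
translate([2181, 177, 0]) cube([41, 41, 428]);
translate([2181, 416, 0]) cube([41, 41, 428]);


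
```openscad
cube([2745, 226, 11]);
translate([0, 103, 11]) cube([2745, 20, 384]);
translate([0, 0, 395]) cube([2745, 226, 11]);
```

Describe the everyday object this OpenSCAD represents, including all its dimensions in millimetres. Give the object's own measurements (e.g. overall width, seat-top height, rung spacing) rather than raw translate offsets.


An I-beam lying along x, 2745 mm long. Overall section height 406 mm. Two flanges 226 mm wide (y) and 11 mm thick, one on the floor and one at the top; a web 20 mm thick runs between them, centred on the flange width.


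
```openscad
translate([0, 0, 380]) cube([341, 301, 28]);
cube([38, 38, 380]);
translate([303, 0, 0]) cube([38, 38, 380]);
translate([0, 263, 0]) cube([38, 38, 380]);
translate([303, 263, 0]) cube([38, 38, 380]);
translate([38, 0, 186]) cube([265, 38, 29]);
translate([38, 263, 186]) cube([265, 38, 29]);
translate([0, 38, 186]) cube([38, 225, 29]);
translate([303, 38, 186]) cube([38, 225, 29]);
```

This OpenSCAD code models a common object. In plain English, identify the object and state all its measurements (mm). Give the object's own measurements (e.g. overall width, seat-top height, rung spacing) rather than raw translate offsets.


A four-legged stool. The seat is a 341×301×28 mm slab whose top surface is at z = 408 mm; four square legs, each 38×38 mm in cross-section, run from the floor (z = 0) to the underside of the seat, each flush with a corner of the seat. Four stretchers, 38 mm wide and 29 mm tall, connect adjacent legs with their undersides at z = 186 mm, each running between the inner faces of the legs it joins and aligned with the legs' outer faces on the other axis.


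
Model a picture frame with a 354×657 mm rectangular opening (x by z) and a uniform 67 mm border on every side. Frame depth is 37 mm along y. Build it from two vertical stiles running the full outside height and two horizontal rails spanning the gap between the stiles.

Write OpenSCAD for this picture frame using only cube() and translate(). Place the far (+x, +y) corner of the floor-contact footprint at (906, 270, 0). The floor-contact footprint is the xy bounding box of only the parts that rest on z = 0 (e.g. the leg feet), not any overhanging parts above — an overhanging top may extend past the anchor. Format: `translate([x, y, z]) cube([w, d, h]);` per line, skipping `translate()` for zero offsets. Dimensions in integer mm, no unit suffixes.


translate([418, 233, 0]) cube([67, 37, 791]);
translate([839, 233, 0]) cube([67, 37, 791]);
translate([485, 233, 0]) cube([354, 37, 67]);
translate([485, 233, 724]) cube([354, 37, 67]);


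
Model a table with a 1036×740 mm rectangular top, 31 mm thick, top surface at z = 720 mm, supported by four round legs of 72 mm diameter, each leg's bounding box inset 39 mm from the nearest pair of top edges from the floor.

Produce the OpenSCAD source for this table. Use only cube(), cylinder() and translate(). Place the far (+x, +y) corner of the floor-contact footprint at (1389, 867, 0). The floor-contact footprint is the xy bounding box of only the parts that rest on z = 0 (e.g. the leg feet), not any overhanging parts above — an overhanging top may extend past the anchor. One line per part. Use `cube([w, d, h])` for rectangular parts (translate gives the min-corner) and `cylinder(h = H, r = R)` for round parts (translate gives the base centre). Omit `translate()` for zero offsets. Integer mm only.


translate([392, 166, 689]) cube([1036, 740, 31]);
translate([467, 241, 0]) cylinder(h = 689, r = 36);
translate([1353, 241, 0]) cylinder(h = 689, r = 36);
translate([467, 831, 0]) cylinder(h = 689, r = 36);
translate([1353, 831, 0]) cylinder(h = 689, r = 36);


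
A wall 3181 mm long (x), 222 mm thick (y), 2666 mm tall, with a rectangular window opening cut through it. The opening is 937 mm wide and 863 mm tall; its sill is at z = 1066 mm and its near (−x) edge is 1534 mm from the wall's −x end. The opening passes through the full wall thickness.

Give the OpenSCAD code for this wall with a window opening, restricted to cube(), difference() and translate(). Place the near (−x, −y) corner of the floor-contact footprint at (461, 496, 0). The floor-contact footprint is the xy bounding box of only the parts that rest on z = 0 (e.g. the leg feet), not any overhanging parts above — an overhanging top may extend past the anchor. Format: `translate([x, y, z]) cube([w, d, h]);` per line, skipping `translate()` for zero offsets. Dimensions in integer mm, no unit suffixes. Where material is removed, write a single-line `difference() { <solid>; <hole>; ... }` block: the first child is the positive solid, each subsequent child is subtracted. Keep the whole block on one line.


difference() { translate([461, 496, 0]) cube([3181, 222, 2666]); translate([1995, 496, 1066]) cube([937, 222, 863]); }


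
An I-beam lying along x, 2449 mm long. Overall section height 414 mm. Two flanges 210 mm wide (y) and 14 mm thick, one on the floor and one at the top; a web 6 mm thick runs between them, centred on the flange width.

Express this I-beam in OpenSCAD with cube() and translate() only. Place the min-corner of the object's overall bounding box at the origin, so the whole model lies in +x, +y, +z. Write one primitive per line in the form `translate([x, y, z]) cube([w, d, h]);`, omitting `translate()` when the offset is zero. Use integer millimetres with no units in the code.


cube([2449, 210, 14]);
translate([0, 102, 14]) cube([2449, 6, 386]);
translate([0, 0, 400]) cube([2449, 210, 14]);


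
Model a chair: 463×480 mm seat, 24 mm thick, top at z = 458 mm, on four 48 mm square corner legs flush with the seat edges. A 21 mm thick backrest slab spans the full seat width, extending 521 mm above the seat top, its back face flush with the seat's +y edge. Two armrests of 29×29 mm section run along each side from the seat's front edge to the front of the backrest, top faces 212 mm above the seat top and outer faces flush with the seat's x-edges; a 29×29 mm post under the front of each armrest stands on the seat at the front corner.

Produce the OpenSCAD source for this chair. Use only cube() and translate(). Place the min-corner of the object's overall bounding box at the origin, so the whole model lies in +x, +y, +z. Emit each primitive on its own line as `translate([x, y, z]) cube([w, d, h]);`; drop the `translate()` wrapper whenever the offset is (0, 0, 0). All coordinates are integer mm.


translate([0, 0, 434]) cube([463, 480, 24]);
cube([48, 48, 434]);
translate([415, 0, 0]) cube([48, 48, 434]);
translate([0, 432, 0]) cube([48, 48, 434]);
translate([415, 432, 0]) cube([48, 48, 434]);
translate([0, 459, 458]) cube([463, 21, 521]);
translate([0, 0, 641]) cube([29, 459, 29]);
translate([434, 0, 641]) cube([29, 459, 29]);
translate([0, 0, 458]) cube([29, 29, 183]);
translate([434, 0, 458]) cube([29, 29, 183]);


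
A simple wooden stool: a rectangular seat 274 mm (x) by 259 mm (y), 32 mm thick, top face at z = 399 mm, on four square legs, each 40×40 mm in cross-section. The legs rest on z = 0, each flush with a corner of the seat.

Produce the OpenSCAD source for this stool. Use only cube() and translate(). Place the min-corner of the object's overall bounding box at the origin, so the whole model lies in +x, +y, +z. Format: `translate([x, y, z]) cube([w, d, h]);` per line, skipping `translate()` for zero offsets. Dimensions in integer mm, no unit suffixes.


translate([0, 0, 367]) cube([274, 259, 32]);
cube([40, 40, 367]);
translate([234, 0, 0]) cube([40, 40, 367]);
translate([0, 219, 0]) cube([40, 40, 367]);
translate([234, 219, 0]) cube([40, 40, 367]);


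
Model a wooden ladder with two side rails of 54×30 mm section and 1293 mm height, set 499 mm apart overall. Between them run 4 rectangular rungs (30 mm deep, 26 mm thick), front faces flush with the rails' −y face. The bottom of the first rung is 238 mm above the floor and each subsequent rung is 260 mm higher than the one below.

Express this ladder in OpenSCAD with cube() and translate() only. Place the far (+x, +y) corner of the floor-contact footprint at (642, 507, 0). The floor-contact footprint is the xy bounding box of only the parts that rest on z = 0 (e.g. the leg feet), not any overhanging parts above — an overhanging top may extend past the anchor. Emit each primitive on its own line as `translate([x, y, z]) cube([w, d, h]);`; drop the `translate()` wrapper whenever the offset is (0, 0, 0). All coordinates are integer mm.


translate([143, 477, 0]) cube([54, 30, 1293]);
translate([588, 477, 0]) cube([54, 30, 1293]);
translate([197, 477, 238]) cube([391, 30, 26]);
translate([197, 477, 498]) cube([391, 30, 26]);
translate([197, 477, 758]) cube([391, 30, 26]);
translate([197, 477, 1018]) cube([391, 30, 26]);


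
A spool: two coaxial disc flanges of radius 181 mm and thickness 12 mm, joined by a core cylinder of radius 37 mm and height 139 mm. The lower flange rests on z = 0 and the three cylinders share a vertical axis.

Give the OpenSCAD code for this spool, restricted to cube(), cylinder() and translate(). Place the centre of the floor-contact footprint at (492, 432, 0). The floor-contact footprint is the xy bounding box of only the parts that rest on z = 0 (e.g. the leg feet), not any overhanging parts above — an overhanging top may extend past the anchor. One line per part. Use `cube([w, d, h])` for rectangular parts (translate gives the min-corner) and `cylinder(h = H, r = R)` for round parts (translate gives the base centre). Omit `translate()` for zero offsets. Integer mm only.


translate([492, 432, 0]) cylinder(h = 12, r = 181);
translate([492, 432, 12]) cylinder(h = 139, r = 37);
translate([492, 432, 151]) cylinder(h = 12, r = 181);


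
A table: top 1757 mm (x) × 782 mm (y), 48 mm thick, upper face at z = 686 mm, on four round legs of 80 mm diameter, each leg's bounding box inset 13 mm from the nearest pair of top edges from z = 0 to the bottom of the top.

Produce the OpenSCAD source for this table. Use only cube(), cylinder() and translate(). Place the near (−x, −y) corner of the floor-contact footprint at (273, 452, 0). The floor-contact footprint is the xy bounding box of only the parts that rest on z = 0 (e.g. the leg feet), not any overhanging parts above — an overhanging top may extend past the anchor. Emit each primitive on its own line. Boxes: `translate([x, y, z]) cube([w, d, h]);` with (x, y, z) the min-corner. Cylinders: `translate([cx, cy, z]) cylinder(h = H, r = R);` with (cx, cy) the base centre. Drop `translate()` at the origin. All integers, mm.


// leg_h = 686 - 48 = 638
translate([260, 439, 638]) cube([1757, 782, 48]);
translate([313, 492, 0]) cylinder(h = 638, r = 40);
translate([1964, 492, 0]) cylinder(h = 638, r = 40);
translate([313, 1168, 0]) cylinder(h = 638, r = 40);
translate([1964, 1168, 0]) cylinder(h = 638, r = 40);


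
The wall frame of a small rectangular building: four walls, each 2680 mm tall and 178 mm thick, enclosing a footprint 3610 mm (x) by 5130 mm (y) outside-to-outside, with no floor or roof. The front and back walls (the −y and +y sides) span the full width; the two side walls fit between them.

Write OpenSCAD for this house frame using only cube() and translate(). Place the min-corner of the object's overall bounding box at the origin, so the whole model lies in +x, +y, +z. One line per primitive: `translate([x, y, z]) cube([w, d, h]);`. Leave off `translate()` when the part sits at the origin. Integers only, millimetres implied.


cube([3610, 178, 2680]);
translate([0, 4952, 0]) cube([3610, 178, 2680]);
translate([0, 178, 0]) cube([178, 4774, 2680]);
translate([3432, 178, 0]) cube([178, 4774, 2680]);


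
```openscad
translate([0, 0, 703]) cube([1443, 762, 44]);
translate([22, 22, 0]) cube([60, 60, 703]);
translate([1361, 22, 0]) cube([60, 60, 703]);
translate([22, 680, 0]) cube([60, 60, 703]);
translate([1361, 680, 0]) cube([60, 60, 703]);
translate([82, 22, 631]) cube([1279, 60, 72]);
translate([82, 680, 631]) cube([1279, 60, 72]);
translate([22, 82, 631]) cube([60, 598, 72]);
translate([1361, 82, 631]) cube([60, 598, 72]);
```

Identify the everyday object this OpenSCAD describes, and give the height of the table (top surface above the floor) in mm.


A table. The table height is 747 mm.

A 1443×762×44 slab sits at z = 703 on four 60 mm square posts — a table. The top surface is at 703 + 44 = 747 mm.


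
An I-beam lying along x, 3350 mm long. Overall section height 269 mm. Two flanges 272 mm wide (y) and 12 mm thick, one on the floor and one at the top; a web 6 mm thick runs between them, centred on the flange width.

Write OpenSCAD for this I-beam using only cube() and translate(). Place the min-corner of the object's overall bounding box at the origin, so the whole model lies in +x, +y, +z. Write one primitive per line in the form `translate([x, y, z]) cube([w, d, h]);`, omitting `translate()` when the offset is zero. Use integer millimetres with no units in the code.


cube([3350, 272, 12]);
translate([0, 133, 12]) cube([3350, 6, 245]);
translate([0, 0, 257]) cube([3350, 272, 12]);


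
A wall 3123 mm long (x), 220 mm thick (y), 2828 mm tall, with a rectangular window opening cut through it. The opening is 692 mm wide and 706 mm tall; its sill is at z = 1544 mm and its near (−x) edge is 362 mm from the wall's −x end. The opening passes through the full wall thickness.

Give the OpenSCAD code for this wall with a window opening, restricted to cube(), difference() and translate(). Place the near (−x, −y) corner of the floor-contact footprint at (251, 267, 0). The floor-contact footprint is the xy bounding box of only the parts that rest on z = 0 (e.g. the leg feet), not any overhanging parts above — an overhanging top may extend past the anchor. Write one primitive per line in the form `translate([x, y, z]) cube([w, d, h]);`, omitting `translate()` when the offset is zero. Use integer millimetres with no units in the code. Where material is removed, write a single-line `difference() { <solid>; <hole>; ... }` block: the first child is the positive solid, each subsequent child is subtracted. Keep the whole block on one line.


difference() { translate([251, 267, 0]) cube([3123, 220, 2828]); translate([613, 267, 1544]) cube([692, 220, 706]); }
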